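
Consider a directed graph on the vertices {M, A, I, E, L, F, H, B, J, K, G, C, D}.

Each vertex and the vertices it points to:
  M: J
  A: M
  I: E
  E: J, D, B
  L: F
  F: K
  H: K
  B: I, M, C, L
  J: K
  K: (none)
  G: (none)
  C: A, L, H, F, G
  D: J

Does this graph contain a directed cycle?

DFS with white/gray/black marking, starting from G:
G gray
G black
M gray
  J gray
    K gray
    K black
  J black
M black
A gray
  A→M: M black — skip
A black
I gray
  E gray
    E→J: J black — skip
    D gray
      D→J: J black — skip
    D black
    B gray
      B→I: I is gray → back edge
Back edge found, so a cycle exists: I → E → B → I.

Yes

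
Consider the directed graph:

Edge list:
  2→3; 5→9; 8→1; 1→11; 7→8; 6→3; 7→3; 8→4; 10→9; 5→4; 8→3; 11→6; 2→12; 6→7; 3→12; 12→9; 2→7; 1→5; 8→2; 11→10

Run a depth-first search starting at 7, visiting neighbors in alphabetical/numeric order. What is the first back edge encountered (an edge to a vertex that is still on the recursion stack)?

DFS from 7 (visiting neighbors in alphabetical/numeric order); mark gray on enter, black on exit:
7 gray
  3 gray
    12 gray
      9 gray
      9 black
    12 black
  3 black
  8 gray
    1 gray
      5 gray
        4 gray
        4 black
        5→9: 9 black — skip
      5 black
      11 gray
        6 gray
          6→3: 3 black — skip
          6→7: 7 is gray → back edge
First back edge: 6 → 7.

6→7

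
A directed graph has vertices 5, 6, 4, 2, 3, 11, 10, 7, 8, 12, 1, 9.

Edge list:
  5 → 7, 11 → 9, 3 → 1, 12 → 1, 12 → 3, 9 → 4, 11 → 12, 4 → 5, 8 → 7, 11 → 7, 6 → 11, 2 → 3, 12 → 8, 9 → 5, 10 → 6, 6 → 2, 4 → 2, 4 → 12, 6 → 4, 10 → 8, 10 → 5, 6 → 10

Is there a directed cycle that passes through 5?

5 lies on a cycle iff there is a path from 5 back to itself.
Exploring from 5, it never reaches itself; equivalently, its strongly connected component is a singleton.

No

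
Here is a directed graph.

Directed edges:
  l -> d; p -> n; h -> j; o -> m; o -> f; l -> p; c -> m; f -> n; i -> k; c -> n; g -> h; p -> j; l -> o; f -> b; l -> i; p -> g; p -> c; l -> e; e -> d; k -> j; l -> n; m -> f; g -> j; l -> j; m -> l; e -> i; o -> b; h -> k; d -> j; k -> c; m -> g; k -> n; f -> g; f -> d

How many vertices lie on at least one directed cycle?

11

A vertex is on a directed cycle iff it belongs to a strongly connected component of size ≥ 2 (or has a self-loop).
The vertices on cycles are {c, e, f, g, h, i, k, l, m, o, p} — 11 in total.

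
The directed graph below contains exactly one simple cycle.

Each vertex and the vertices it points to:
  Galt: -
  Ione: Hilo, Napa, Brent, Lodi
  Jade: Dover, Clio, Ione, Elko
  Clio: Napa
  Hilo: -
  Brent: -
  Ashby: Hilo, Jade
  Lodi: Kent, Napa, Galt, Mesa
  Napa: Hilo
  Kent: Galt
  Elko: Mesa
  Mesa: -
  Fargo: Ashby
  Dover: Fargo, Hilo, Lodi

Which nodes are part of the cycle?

DFS with gray/black marking from Ashby:
Ashby gray
  Hilo gray
  Hilo black
  Jade gray
    Dover gray
      Fargo gray
        Fargo→Ashby: Ashby is gray → back edge
Back edge closes the cycle Ashby → Jade → Dover → Fargo → Ashby; its vertices are {Jade, Ashby, Dover, Fargo}.

Jade, Ashby, Dover, Fargo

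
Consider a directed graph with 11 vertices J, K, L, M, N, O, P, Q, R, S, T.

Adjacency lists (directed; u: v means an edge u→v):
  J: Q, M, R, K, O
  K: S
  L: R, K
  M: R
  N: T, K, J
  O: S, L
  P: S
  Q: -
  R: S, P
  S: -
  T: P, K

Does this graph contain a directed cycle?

No

DFS with white/gray/black marking, starting from Q:
Q gray
Q black
J gray
  J→Q: Q black — skip
  M gray
    R gray
      S gray
      S black
      P gray
        P→S: S black — skip
      P black
    R black
  M black
  J→R: R black — skip
  K gray
    K→S: S black — skip
  K black
  O gray
    O→S: S black — skip
    L gray
      L→R: R black — skip
      L→K: K black — skip
    L black
  O black
J black
N gray
  T gray
    T→P: P black — skip
    T→K: K black — skip
  T black
  N→K: K black — skip
  N→J: J black — skip
N black
Every edge goes to a white or black vertex — no back edge, so the graph is acyclic.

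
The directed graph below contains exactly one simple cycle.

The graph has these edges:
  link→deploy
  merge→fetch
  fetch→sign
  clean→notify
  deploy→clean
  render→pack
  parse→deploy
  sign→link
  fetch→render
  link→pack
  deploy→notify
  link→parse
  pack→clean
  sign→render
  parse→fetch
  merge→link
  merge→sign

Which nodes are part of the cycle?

link, sign, fetch, parse

DFS with gray/black marking from fetch:
fetch gray
  sign gray
    render gray
      pack gray
        clean gray
          notify gray
          notify black
        clean black
      pack black
    render black
    link gray
      deploy gray
        deploy→notify: notify black — skip
        deploy→clean: clean black — skip
      deploy black
      link→pack: pack black — skip
      parse gray
        parse→deploy: deploy black — skip
        parse→fetch: fetch is gray → back edge
Back edge closes the cycle fetch → sign → link → parse → fetch; its vertices are {link, sign, fetch, parse}.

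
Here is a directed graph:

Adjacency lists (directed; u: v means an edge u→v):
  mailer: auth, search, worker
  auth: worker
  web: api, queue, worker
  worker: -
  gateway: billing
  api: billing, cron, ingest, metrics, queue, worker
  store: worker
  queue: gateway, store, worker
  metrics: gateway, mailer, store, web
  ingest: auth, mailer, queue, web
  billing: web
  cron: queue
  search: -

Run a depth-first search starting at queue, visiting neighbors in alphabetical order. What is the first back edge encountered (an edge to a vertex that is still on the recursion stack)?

DFS from queue (visiting neighbors in alphabetical order); mark gray on enter, black on exit:
queue gray
  gateway gray
    billing gray
      web gray
        api gray
          api→billing: billing is gray → back edge
First back edge: api → billing.

api→billing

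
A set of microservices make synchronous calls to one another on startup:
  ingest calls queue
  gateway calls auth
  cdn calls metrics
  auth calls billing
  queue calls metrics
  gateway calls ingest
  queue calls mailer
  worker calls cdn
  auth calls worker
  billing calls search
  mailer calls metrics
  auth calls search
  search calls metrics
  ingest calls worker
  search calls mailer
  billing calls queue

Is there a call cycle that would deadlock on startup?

No

DFS with white/gray/black marking, starting from billing:
billing gray
  search gray
    metrics gray
    metrics black
    mailer gray
      mailer→metrics: metrics black — skip
    mailer black
  search black
  queue gray
    queue→mailer: mailer black — skip
    queue→metrics: metrics black — skip
  queue black
billing black
gateway gray
  ingest gray
    worker gray
      cdn gray
        cdn→metrics: metrics black — skip
      cdn black
    worker black
    ingest→queue: queue black — skip
  ingest black
  auth gray
    auth→billing: billing black — skip
    auth→worker: worker black — skip
    auth→search: search black — skip
  auth black
gateway black
Every edge goes to a white or black vertex — no back edge, so the graph is acyclic.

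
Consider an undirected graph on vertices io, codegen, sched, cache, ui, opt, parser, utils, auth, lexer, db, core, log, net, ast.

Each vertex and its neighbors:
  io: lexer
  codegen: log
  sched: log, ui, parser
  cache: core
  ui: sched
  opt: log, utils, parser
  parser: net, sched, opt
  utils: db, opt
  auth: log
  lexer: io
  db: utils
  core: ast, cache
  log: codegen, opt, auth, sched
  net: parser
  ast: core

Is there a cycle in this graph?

Yes

DFS, tracking each vertex's parent; an edge to a visited non-parent vertex closes a cycle.
Start from io:
visit io (parent –)
  visit lexer (parent io)
    lexer–io: parent, skip
visit codegen (parent –)
  visit log (parent codegen)
    log–codegen: parent, skip
    visit opt (parent log)
      opt–log: parent, skip
      visit utils (parent opt)
        visit db (parent utils)
          db–utils: parent, skip
        utils–opt: parent, skip
      visit parser (parent opt)
        visit net (parent parser)
          net–parser: parent, skip
        visit sched (parent parser)
          sched–log: log visited and ≠ parent → cycle
Cycle: log – opt – parser – sched – log.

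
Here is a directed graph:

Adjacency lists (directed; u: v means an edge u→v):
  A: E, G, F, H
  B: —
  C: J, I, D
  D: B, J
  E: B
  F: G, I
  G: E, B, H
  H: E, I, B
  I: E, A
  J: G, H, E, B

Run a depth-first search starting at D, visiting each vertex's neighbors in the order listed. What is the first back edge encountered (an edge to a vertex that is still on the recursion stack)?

A->G

DFS from D (visiting each vertex's neighbors in the order listed); mark gray on enter, black on exit:
D gray
  B gray
  B black
  J gray
    G gray
      E gray
        E→B: B black — skip
      E black
      G→B: B black — skip
      H gray
        H→E: E black — skip
        I gray
          I→E: E black — skip
          A gray
            A→E: E black — skip
            A→G: G is gray → back edge
First back edge: A → G.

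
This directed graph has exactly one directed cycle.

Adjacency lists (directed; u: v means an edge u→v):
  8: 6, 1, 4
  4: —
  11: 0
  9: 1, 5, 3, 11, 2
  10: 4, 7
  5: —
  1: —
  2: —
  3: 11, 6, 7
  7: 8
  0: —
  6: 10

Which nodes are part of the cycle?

DFS with gray/black marking from 6:
6 gray
  10 gray
    4 gray
    4 black
    7 gray
      8 gray
        8→6: 6 is gray → back edge
Back edge closes the cycle 6 → 10 → 7 → 8 → 6; its vertices are {6, 7, 8, 10}.

6, 7, 8, 10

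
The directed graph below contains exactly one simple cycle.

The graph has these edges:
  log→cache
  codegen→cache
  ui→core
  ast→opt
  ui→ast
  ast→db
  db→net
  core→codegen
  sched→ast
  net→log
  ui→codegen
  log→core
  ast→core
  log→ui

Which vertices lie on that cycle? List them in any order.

db, ui, ast, log, net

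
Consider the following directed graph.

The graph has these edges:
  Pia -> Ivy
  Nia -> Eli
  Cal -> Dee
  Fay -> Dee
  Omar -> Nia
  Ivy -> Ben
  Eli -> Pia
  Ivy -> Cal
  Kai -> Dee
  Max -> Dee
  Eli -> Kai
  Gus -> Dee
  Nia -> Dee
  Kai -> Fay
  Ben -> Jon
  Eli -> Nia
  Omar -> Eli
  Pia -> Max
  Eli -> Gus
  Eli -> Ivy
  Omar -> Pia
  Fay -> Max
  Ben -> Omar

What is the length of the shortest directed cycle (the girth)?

For each vertex v, BFS finds the shortest path from v back to v.
The shortest such closed walk is Eli → Nia → Eli, length 2.

2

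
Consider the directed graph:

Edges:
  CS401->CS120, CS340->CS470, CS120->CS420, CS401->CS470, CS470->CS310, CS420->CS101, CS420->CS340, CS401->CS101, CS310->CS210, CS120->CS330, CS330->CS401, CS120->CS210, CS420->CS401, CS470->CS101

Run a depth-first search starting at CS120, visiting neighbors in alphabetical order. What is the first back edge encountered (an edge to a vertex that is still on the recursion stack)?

DFS from CS120 (visiting neighbors in alphabetical order); mark gray on enter, black on exit:
CS120 gray
  CS210 gray
  CS210 black
  CS330 gray
    CS401 gray
      CS101 gray
      CS101 black
      CS401→CS120: CS120 is gray → back edge
First back edge: CS401 → CS120.

CS401->CS120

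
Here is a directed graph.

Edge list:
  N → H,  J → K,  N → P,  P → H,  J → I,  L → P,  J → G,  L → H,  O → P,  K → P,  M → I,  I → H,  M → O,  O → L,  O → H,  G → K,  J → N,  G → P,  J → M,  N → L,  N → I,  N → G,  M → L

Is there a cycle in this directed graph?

No

DFS with white/gray/black marking, starting from N:
N gray
  I gray
    H gray
    H black
  I black
  G gray
    K gray
      P gray
        P→H: H black — skip
      P black
    K black
    G→P: P black — skip
  G black
  N→H: H black — skip
  L gray
    L→H: H black — skip
    L→P: P black — skip
  L black
  N→P: P black — skip
N black
J gray
  J→I: I black — skip
  J→K: K black — skip
  M gray
    M→I: I black — skip
    M→L: L black — skip
    O gray
      O→P: P black — skip
      O→L: L black — skip
      O→H: H black — skip
    O black
  M black
  J→N: N black — skip
  J→G: G black — skip
J black
Every edge goes to a white or black vertex — no back edge, so the graph is acyclic.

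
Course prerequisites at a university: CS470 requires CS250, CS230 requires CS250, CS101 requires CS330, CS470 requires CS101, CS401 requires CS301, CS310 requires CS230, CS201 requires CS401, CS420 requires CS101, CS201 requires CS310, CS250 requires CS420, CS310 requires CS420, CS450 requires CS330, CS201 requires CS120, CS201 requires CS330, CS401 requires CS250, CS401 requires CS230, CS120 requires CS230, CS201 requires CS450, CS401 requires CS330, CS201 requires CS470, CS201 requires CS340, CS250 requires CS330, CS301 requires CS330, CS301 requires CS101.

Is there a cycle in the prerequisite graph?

No

DFS with white/gray/black marking, starting from CS250:
CS250 gray
  CS420 gray
    CS101 gray
      CS330 gray
      CS330 black
    CS101 black
  CS420 black
  CS250→CS330: CS330 black — skip
CS250 black
CS230 gray
  CS230→CS250: CS250 black — skip
CS230 black
CS120 gray
  CS120→CS230: CS230 black — skip
CS120 black
CS450 gray
  CS450→CS330: CS330 black — skip
CS450 black
CS401 gray
  CS401→CS250: CS250 black — skip
  CS301 gray
    CS301→CS330: CS330 black — skip
    CS301→CS101: CS101 black — skip
  CS301 black
  CS401→CS330: CS330 black — skip
  CS401→CS230: CS230 black — skip
CS401 black
CS310 gray
  CS310→CS230: CS230 black — skip
  CS310→CS420: CS420 black — skip
CS310 black
CS201 gray
  CS201→CS450: CS450 black — skip
  CS201→CS401: CS401 black — skip
  CS340 gray
  CS340 black
  CS201→CS330: CS330 black — skip
  CS470 gray
    CS470→CS250: CS250 black — skip
    CS470→CS101: CS101 black — skip
  CS470 black
  CS201→CS120: CS120 black — skip
  CS201→CS310: CS310 black — skip
CS201 black
Every edge goes to a white or black vertex — no back edge, so the graph is acyclic.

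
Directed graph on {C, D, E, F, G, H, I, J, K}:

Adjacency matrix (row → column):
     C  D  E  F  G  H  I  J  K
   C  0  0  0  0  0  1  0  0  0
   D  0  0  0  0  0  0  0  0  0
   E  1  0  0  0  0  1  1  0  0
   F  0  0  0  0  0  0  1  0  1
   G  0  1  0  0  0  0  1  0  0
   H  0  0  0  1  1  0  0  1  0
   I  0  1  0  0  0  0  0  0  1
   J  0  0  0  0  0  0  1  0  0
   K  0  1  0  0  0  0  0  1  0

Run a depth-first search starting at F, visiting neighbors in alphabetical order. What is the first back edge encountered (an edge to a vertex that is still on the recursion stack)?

J→I

DFS from F (visiting neighbors in alphabetical order); mark gray on enter, black on exit:
F gray
  I gray
    D gray
    D black
    K gray
      K→D: D black — skip
      J gray
        J→I: I is gray → back edge
First back edge: J → I.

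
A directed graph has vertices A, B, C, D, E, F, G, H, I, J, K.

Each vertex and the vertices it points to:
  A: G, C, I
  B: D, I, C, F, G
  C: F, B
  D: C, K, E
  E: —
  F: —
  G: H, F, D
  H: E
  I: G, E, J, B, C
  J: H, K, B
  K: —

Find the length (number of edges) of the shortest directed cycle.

2

For each vertex v, BFS finds the shortest path from v back to v.
The shortest such closed walk is I → B → I, length 2.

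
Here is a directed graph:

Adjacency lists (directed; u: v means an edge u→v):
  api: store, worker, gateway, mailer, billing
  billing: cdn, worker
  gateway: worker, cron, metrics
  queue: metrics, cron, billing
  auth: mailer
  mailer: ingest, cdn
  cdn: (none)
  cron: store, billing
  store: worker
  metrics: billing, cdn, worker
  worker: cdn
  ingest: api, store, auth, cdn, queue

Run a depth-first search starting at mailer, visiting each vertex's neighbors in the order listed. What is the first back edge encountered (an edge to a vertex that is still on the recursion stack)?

api→mailer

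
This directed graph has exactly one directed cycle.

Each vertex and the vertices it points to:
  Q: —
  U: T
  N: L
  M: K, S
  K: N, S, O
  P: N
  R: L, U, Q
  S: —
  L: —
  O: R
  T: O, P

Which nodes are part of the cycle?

O, R, T, U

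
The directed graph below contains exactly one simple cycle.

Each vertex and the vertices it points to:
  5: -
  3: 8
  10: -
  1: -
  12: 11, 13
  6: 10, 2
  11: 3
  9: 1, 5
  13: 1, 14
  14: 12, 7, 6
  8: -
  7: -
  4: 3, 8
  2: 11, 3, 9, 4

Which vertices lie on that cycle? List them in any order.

DFS with gray/black marking from 14:
14 gray
  12 gray
    11 gray
      3 gray
        8 gray
        8 black
      3 black
    11 black
    13 gray
      1 gray
      1 black
      13→14: 14 is gray → back edge
Back edge closes the cycle 14 → 12 → 13 → 14; its vertices are {12, 13, 14}.

12, 13, 14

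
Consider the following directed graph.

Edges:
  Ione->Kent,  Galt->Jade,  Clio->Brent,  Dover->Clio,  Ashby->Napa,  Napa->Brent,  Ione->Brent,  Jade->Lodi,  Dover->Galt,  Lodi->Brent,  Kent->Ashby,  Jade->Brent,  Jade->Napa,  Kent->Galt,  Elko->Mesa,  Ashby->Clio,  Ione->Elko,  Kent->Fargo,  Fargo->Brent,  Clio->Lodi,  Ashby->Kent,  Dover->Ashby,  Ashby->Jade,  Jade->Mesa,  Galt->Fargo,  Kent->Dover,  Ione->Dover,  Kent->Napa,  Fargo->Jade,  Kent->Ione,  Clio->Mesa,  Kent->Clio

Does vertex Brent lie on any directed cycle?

No

Brent lies on a cycle iff there is a path from Brent back to itself.
Exploring from Brent, it never reaches itself; equivalently, its strongly connected component is a singleton.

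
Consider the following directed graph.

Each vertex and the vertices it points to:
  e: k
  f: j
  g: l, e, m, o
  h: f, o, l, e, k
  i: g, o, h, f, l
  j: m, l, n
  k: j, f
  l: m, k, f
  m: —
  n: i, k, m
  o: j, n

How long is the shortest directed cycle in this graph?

For each vertex v, BFS finds the shortest path from v back to v.
The shortest such closed walk is i → o → n → i, length 3.

3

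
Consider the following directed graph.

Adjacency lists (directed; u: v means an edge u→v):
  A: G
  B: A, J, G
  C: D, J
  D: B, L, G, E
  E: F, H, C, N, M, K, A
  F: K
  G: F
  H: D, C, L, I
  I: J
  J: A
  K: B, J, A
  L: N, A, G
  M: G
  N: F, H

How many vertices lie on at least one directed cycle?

12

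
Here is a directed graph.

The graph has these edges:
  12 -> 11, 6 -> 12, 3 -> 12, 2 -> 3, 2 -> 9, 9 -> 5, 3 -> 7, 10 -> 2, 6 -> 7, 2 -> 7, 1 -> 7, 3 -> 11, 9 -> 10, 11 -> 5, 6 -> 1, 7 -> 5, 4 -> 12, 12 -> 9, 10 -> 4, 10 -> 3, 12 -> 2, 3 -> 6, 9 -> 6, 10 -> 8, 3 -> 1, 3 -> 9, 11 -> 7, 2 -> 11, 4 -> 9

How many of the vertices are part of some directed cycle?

A vertex is on a directed cycle iff it belongs to a strongly connected component of size ≥ 2 (or has a self-loop).
The vertices on cycles are {2, 3, 4, 6, 9, 10, 12} — 7 in total.

7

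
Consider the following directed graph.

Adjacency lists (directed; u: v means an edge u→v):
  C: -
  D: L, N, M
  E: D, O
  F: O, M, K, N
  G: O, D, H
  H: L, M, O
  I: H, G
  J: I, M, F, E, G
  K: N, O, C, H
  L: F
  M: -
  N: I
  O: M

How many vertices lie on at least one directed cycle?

A vertex is on a directed cycle iff it belongs to a strongly connected component of size ≥ 2 (or has a self-loop).
The vertices on cycles are {D, F, G, H, I, K, L, N} — 8 in total.

8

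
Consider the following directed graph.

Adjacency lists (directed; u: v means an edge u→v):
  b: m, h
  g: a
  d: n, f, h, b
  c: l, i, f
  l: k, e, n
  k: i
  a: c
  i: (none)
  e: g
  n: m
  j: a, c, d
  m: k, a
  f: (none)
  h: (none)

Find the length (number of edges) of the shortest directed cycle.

For each vertex v, BFS finds the shortest path from v back to v.
The shortest such closed walk is c → l → n → m → a → c, length 5.

5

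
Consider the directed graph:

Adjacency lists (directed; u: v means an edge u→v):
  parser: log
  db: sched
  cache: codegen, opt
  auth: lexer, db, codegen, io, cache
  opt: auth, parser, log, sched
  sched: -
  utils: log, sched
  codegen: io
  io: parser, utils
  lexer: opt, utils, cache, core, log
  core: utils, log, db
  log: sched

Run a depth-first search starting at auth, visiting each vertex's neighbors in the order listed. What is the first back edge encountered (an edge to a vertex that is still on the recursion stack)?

opt→auth

DFS from auth (visiting each vertex's neighbors in the order listed); mark gray on enter, black on exit:
auth gray
  lexer gray
    opt gray
      opt→auth: auth is gray → back edge
First back edge: opt → auth.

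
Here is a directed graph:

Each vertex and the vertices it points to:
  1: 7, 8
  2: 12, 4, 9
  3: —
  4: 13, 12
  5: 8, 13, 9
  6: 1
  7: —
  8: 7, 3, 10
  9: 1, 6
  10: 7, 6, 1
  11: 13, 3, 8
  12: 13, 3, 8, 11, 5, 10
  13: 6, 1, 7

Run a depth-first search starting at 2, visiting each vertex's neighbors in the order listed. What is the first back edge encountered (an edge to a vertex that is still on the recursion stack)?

DFS from 2 (visiting each vertex's neighbors in the order listed); mark gray on enter, black on exit:
2 gray
  12 gray
    13 gray
      6 gray
        1 gray
          7 gray
          7 black
          8 gray
            8→7: 7 black — skip
            3 gray
            3 black
            10 gray
              10→7: 7 black — skip
              10→6: 6 is gray → back edge
First back edge: 10 → 6.

10→6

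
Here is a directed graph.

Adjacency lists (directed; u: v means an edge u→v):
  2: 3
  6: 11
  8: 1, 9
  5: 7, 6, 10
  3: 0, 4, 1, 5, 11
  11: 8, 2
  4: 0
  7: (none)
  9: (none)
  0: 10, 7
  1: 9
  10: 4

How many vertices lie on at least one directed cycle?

8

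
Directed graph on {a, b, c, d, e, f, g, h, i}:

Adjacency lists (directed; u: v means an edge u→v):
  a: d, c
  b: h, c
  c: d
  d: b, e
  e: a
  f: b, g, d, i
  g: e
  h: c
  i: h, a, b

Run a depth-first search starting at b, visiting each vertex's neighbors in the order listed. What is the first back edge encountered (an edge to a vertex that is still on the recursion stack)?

d→b

DFS from b (visiting each vertex's neighbors in the order listed); mark gray on enter, black on exit:
b gray
  h gray
    c gray
      d gray
        d→b: b is gray → back edge
First back edge: d → b.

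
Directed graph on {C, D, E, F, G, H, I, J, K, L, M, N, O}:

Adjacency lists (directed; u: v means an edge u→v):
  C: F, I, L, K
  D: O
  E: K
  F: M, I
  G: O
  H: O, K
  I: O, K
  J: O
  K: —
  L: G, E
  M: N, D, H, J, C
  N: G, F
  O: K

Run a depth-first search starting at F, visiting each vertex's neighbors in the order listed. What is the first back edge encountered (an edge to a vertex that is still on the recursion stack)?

N->F

DFS from F (visiting each vertex's neighbors in the order listed); mark gray on enter, black on exit:
F gray
  M gray
    N gray
      G gray
        O gray
          K gray
          K black
        O black
      G black
      N→F: F is gray → back edge
First back edge: N → F.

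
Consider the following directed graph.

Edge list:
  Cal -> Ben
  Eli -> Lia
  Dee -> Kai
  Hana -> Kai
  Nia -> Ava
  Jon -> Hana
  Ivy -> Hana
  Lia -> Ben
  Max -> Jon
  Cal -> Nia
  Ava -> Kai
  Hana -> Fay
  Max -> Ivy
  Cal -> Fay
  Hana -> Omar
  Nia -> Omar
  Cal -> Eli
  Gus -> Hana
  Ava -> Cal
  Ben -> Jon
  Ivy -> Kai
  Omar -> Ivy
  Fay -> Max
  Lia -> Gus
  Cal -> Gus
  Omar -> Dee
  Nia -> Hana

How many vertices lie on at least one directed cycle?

A vertex is on a directed cycle iff it belongs to a strongly connected component of size ≥ 2 (or has a self-loop).
The vertices on cycles are {Ava, Cal, Fay, Ivy, Jon, Max, Nia, Hana, Omar} — 9 in total.

9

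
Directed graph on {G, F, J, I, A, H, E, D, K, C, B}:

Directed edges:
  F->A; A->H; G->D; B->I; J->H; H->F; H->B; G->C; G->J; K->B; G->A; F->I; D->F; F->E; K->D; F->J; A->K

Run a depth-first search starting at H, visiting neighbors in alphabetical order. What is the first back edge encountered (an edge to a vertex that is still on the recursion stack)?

A→H

DFS from H (visiting neighbors in alphabetical order); mark gray on enter, black on exit:
H gray
  B gray
    I gray
    I black
  B black
  F gray
    A gray
      A→H: H is gray → back edge
First back edge: A → H.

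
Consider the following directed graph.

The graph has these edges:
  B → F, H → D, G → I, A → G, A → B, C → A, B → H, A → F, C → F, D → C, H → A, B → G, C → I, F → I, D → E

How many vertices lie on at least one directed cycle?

A vertex is on a directed cycle iff it belongs to a strongly connected component of size ≥ 2 (or has a self-loop).
The vertices on cycles are {A, B, C, D, H} — 5 in total.

5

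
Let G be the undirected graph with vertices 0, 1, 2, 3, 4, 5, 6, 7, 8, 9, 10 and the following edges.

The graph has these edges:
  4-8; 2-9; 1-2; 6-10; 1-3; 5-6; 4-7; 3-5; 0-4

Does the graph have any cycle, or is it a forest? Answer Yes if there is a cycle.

DFS, tracking each vertex's parent; an edge to a visited non-parent vertex closes a cycle.
Start from 5:
visit 5 (parent –)
  visit 3 (parent 5)
    visit 1 (parent 3)
      1–3: parent, skip
      visit 2 (parent 1)
        visit 9 (parent 2)
          9–2: parent, skip
        2–1: parent, skip
    3–5: parent, skip
  visit 6 (parent 5)
    6–5: parent, skip
    visit 10 (parent 6)
      10–6: parent, skip
visit 0 (parent –)
  visit 4 (parent 0)
    visit 8 (parent 4)
      8–4: parent, skip
    visit 7 (parent 4)
      7–4: parent, skip
    4–0: parent, skip
No non-parent visited neighbor found — the graph is a forest.

No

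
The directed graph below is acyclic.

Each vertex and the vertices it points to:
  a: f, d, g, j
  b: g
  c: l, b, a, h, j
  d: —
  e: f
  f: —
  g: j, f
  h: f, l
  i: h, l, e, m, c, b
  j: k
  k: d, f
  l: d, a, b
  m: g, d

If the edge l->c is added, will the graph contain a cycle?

Adding l→c creates a cycle iff c can already reach l.
Path from c: c → l.
So c → … → l → c is a cycle.

Yes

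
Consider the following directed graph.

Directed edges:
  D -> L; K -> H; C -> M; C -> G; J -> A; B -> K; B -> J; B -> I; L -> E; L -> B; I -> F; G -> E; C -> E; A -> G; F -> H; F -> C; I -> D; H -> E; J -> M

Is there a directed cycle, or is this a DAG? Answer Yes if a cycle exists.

Yes

DFS with white/gray/black marking, starting from L:
L gray
  B gray
    J gray
      A gray
        G gray
          E gray
          E black
        G black
      A black
      M gray
      M black
    J black
    K gray
      H gray
        H→E: E black — skip
      H black
    K black
    I gray
      D gray
        D→L: L is gray → back edge
Back edge found, so a cycle exists: L → B → I → D → L.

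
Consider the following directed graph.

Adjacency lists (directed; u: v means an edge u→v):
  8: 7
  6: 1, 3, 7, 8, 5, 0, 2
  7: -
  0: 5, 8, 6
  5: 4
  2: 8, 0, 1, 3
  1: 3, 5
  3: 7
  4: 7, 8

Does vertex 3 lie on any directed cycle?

No

3 lies on a cycle iff there is a path from 3 back to itself.
Exploring from 3, it never reaches itself; equivalently, its strongly connected component is a singleton.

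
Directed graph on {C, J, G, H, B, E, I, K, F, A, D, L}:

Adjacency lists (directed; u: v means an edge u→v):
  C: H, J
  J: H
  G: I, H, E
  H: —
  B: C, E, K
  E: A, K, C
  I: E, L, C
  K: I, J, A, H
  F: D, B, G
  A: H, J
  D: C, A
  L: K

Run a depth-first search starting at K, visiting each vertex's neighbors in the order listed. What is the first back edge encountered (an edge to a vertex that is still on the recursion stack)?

E->K

DFS from K (visiting each vertex's neighbors in the order listed); mark gray on enter, black on exit:
K gray
  I gray
    E gray
      A gray
        H gray
        H black
        J gray
          J→H: H black — skip
        J black
      A black
      E→K: K is gray → back edge
First back edge: E → K.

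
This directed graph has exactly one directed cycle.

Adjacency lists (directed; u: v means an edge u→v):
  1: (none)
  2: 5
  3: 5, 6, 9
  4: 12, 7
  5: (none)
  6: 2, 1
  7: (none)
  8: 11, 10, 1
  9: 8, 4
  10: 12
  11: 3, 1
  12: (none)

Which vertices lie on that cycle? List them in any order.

3, 8, 9, 11

DFS with gray/black marking from 3:
3 gray
  5 gray
  5 black
  6 gray
    2 gray
      2→5: 5 black — skip
    2 black
    1 gray
    1 black
  6 black
  9 gray
    8 gray
      11 gray
        11→3: 3 is gray → back edge
Back edge closes the cycle 3 → 9 → 8 → 11 → 3; its vertices are {3, 8, 9, 11}.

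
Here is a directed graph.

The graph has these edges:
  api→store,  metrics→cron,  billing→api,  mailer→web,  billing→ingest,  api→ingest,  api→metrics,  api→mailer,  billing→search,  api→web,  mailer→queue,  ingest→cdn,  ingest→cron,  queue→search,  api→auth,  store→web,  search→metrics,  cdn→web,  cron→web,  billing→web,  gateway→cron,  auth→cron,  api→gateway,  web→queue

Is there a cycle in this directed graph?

Yes

DFS with white/gray/black marking, starting from cron:
cron gray
  web gray
    queue gray
      search gray
        metrics gray
          metrics→cron: cron is gray → back edge
Back edge found, so a cycle exists: cron → web → queue → search → metrics → cron.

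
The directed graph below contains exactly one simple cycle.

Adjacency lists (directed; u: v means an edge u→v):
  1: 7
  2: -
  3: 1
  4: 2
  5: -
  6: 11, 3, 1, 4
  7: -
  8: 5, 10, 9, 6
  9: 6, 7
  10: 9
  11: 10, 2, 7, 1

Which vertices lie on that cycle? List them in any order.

6, 9, 10, 11

DFS with gray/black marking from 6:
6 gray
  11 gray
    10 gray
      9 gray
        9→6: 6 is gray → back edge
Back edge closes the cycle 6 → 11 → 10 → 9 → 6; its vertices are {6, 9, 10, 11}.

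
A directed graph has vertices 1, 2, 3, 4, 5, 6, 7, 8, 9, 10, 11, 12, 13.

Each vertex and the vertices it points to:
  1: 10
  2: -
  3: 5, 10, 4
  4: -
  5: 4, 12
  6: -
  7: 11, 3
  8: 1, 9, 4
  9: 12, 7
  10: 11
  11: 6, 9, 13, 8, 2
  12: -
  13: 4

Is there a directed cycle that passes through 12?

12 lies on a cycle iff there is a path from 12 back to itself.
Exploring from 12, it never reaches itself; equivalently, its strongly connected component is a singleton.

No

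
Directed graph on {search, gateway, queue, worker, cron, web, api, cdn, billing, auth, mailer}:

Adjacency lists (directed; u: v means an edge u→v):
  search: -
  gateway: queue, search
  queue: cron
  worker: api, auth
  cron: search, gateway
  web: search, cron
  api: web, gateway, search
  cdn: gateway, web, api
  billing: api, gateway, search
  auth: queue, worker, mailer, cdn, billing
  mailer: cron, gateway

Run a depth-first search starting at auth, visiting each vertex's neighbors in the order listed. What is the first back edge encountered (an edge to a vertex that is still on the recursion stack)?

gateway->queue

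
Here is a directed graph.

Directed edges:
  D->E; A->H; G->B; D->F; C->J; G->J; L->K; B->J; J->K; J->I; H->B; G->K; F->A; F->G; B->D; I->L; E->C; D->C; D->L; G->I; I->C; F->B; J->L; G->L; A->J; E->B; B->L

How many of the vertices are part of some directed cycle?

10

A vertex is on a directed cycle iff it belongs to a strongly connected component of size ≥ 2 (or has a self-loop).
The vertices on cycles are {A, B, C, D, E, F, G, H, I, J} — 10 in total.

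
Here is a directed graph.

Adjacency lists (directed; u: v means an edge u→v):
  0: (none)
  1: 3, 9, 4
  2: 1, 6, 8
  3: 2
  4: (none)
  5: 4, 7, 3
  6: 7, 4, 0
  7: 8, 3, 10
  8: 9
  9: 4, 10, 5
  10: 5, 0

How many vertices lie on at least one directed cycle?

9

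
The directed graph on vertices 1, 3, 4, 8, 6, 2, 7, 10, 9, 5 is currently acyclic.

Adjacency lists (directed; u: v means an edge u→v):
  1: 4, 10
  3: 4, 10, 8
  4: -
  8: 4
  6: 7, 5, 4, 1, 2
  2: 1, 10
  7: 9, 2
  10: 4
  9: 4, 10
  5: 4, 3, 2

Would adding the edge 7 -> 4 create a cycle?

Adding 7→4 creates a cycle iff 4 can already reach 7.
Explore from 4: no path reaches 7. The graph stays acyclic.

No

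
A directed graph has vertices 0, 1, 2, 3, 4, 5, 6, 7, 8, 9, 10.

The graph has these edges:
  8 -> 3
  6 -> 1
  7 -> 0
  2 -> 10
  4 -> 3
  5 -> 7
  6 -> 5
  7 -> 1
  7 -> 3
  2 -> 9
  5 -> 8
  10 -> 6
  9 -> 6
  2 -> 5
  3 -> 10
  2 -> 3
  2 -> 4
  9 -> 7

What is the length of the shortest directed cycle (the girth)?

5

For each vertex v, BFS finds the shortest path from v back to v.
The shortest such closed walk is 10 → 6 → 5 → 8 → 3 → 10, length 5.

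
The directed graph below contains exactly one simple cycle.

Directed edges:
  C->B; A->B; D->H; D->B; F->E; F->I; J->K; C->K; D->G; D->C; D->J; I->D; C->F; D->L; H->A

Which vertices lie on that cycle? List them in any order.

C, D, F, I

DFS with gray/black marking from D:
D gray
  H gray
    A gray
      B gray
      B black
    A black
  H black
  D→B: B black — skip
  G gray
  G black
  L gray
  L black
  J gray
    K gray
    K black
  J black
  C gray
    C→K: K black — skip
    F gray
      I gray
        I→D: D is gray → back edge
Back edge closes the cycle D → C → F → I → D; its vertices are {C, D, F, I}.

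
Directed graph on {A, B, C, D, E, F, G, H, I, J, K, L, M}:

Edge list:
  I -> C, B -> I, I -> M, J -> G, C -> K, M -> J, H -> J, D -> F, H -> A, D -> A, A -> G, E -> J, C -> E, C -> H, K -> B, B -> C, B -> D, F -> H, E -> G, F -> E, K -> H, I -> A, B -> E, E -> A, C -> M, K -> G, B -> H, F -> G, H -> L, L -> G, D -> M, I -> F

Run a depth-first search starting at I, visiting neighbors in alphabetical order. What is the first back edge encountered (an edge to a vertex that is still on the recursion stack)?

B->C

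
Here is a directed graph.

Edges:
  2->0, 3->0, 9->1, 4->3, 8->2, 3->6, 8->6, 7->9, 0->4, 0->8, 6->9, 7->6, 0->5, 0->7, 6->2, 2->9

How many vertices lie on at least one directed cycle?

7

A vertex is on a directed cycle iff it belongs to a strongly connected component of size ≥ 2 (or has a self-loop).
The vertices on cycles are {0, 2, 3, 4, 6, 7, 8} — 7 in total.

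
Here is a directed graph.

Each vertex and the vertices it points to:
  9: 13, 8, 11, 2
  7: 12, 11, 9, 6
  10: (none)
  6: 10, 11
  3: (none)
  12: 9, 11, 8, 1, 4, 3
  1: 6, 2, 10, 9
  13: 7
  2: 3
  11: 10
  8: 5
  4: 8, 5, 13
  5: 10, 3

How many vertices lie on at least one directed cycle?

6

A vertex is on a directed cycle iff it belongs to a strongly connected component of size ≥ 2 (or has a self-loop).
The vertices on cycles are {1, 4, 7, 9, 12, 13} — 6 in total.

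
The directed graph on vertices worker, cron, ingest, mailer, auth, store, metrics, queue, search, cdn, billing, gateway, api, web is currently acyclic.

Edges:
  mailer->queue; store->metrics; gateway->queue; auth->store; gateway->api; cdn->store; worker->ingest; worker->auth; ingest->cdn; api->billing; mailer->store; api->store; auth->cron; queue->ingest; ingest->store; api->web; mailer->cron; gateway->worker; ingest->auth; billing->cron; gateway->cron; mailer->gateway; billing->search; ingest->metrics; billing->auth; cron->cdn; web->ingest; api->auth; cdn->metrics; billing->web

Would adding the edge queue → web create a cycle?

Adding queue→web creates a cycle iff web can already reach queue.
Explore from web: no path reaches queue. The graph stays acyclic.

No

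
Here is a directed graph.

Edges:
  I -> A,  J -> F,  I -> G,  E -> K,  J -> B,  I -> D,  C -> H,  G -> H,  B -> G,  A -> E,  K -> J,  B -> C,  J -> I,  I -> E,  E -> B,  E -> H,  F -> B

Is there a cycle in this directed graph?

Yes

DFS with white/gray/black marking, starting from A:
A gray
  E gray
    B gray
      G gray
        H gray
        H black
      G black
      C gray
        C→H: H black — skip
      C black
    B black
    K gray
      J gray
        F gray
          F→B: B black — skip
        F black
        I gray
          I→A: A is gray → back edge
Back edge found, so a cycle exists: A → E → K → J → I → A.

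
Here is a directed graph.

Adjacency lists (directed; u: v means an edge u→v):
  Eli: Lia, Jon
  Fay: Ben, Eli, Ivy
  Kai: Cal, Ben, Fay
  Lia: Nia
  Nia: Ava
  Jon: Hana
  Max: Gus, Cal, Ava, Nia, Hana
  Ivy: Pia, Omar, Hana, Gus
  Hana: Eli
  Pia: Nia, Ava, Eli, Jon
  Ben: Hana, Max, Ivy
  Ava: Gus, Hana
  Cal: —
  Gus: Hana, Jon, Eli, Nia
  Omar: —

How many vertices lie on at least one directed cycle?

7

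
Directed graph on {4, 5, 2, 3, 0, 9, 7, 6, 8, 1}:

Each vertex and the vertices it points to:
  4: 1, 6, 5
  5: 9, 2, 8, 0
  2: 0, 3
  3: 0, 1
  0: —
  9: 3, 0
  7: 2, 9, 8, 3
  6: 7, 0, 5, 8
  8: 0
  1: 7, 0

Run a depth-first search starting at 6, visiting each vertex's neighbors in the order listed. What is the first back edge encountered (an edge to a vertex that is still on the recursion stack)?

1→7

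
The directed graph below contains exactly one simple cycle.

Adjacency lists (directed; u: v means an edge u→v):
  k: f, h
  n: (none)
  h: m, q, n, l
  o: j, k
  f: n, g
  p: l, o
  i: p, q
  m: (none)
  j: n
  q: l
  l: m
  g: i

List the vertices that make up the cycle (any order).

f, g, i, k, o, p

DFS with gray/black marking from o:
o gray
  j gray
    n gray
    n black
  j black
  k gray
    f gray
      f→n: n black — skip
      g gray
        i gray
          p gray
            l gray
              m gray
              m black
            l black
            p→o: o is gray → back edge
Back edge closes the cycle o → k → f → g → i → p → o; its vertices are {f, g, i, k, o, p}.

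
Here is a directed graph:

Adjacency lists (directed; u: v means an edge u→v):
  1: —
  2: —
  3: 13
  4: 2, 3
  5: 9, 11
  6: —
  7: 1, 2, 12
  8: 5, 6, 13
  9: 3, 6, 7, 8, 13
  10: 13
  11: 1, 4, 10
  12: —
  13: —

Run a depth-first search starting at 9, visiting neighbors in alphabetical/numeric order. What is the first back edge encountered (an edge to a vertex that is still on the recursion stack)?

5->9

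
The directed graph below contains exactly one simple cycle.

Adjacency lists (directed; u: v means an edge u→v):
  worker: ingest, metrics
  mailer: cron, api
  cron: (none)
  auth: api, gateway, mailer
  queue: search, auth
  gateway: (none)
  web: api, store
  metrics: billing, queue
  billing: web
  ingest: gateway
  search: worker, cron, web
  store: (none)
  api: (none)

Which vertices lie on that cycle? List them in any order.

DFS with gray/black marking from worker:
worker gray
  ingest gray
    gateway gray
    gateway black
  ingest black
  metrics gray
    billing gray
      web gray
        api gray
        api black
        store gray
        store black
      web black
    billing black
    queue gray
      search gray
        search→worker: worker is gray → back edge
Back edge closes the cycle worker → metrics → queue → search → worker; its vertices are {queue, search, worker, metrics}.

queue, search, worker, metrics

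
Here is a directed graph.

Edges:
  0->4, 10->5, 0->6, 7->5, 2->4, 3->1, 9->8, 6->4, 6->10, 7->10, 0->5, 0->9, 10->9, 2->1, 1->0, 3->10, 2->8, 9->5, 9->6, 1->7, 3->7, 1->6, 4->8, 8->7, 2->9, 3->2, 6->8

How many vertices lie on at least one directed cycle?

A vertex is on a directed cycle iff it belongs to a strongly connected component of size ≥ 2 (or has a self-loop).
The vertices on cycles are {4, 6, 7, 8, 9, 10} — 6 in total.

6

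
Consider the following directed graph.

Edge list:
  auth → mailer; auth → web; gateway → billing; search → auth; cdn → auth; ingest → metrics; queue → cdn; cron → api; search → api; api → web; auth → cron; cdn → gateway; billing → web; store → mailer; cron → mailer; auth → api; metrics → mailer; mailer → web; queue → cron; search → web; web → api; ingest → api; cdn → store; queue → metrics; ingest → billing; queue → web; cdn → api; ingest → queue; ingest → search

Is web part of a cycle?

web is on a cycle iff web can reach itself via ≥1 edge.
web → api → web — yes.

Yes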